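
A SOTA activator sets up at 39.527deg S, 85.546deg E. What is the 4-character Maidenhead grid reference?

Offset from 180°W / 90°S: lon 265.55°, lat 50.47°.
Field (20°×10°, letters A–R): 265.55/20 → 13 → N, 50.47/10 → 5 → F; chars NF.
Square (2°×1°, digits 0–9): 5.55/2 → 2, 0.47/1 → 0; chars 20.

NF20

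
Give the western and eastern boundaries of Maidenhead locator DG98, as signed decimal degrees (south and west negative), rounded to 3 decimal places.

Field D=3, G=6: +3·20° lon, +6·10° lat → SW at lon -120°, lat -30°.
Square 9, 8: +9·2° lon, +8·1° lat → SW at lon -102°, lat -22°.
Cell spans 2° lon × 1° lat.
west -102.000, east -100.000.

-102.000, -100.000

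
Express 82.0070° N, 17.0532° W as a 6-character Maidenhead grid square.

IR12la

Add 180° to longitude and 90° to latitude: 162.9468, 172.0070.
Field (20°×10°, letters A–R): 162.9468/20 → 8 → I, 172.0070/10 → 17 → R; chars IR.
Square (2°×1°, digits 0–9): 2.9468/2 → 1, 2.0070/1 → 2; chars 12.
Subsquare (5′×2.5′, letters a–x): 0.9468/0.0833333 → 11 → l, 0.0070/0.0416667 → 0 → a; chars la.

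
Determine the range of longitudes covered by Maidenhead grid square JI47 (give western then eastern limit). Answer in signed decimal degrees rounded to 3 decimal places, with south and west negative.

8.000, 10.000

Field J=9, I=8: +9·20° lon, +8·10° lat → SW at lon 0°, lat -10°.
Square 4, 7: +4·2° lon, +7·1° lat → SW at lon 8°, lat -3°.
Cell spans 2° lon × 1° lat.
west 8.000, east 10.000.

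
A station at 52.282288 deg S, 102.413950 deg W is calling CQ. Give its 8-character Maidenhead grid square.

Offset from 180°W / 90°S: lon 77.58605°, lat 37.71771°.
Field: lon ⌊77.58605/20⌋ = 3 → D; lat ⌊37.71771/10⌋ = 3 → D.
Square: lon ⌊17.58605/2⌋ = 8; lat ⌊7.71771/1⌋ = 7.
Subsquare: lon ⌊1.58605/0.0833333⌋ = 19 → t; lat ⌊0.71771/0.0416667⌋ = 17 → r.
Extended square: lon ⌊0.00272/0.00833333⌋ = 0; lat ⌊0.00938/0.00416667⌋ = 2.

DD87tr02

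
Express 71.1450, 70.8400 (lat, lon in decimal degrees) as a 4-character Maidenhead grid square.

MQ51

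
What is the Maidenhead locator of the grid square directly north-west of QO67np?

QO67mq

Longitude subsquare n = 13; −1 → 12 = m.
Latitude subsquare p = 15; +1 → 16 = q.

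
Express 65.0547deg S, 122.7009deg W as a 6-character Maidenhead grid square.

CC84pw

Shift to the Maidenhead origin (180°W, 90°S): lon 57.2991, lat 24.9453.
Field: 57.2991/20 → 2 → C, 24.9453/10 → 2 → C; chars CC.
Square: 17.2991/2 → 8, 4.9453/1 → 4; chars 84.
Subsquare: 1.2991/0.0833333 → 15 → p, 0.9453/0.0416667 → 22 → w; chars pw.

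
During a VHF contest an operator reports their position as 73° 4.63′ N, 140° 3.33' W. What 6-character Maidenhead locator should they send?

Offset from 180°W / 90°S: lon 39.9445°, lat 163.0772°.
Field: 39.9445/20 → 1 → B, 163.0772/10 → 16 → Q; chars BQ.
Square: 19.9445/2 → 9, 3.0772/1 → 3; chars 93.
Subsquare: 1.9445/0.0833333 → 23 → x, 0.0772/0.0416667 → 1 → b; chars xb.

BQ93xb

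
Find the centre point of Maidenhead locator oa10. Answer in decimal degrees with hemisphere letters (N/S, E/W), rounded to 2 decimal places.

89.50° S, 103.00° E

Field O=14, A=0: +14·20° lon, +0·10° lat → SW at lon 100°, lat -90°.
Square 1, 0: +1·2° lon, +0·1° lat → SW at lon 102°, lat -90°.
Cell spans 2° lon × 1° lat. Centre is SW corner plus half of each.
latitude 89.50° S, longitude 103.00° E.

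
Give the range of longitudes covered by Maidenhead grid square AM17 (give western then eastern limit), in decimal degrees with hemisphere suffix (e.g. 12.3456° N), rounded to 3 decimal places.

Field A=0, M=12: +0·20° lon, +12·10° lat → SW at lon -180°, lat 30°.
Square 1, 7: +1·2° lon, +7·1° lat → SW at lon -178°, lat 37°.
Cell spans 2° lon × 1° lat.
west 178.000° W, east 176.000° W.

178.000° W, 176.000° W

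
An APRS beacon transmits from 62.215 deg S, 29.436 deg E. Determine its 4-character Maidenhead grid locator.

Offset from 180°W / 90°S: lon 209.44°, lat 27.78°.
Field: lon ⌊209.44/20⌋ = 10 → K; lat ⌊27.78/10⌋ = 2 → C.
Square: lon ⌊9.44/2⌋ = 4; lat ⌊7.78/1⌋ = 7.

KC47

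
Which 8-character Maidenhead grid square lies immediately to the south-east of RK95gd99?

RK95hd08

Longitude extended square 9; +1 → 10, wraps to 0, carry into subsquare.
Longitude subsquare g = 6; +1 → 7 = h.
Latitude extended square 9; −1 → 8.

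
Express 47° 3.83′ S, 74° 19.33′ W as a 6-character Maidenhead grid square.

FE22uw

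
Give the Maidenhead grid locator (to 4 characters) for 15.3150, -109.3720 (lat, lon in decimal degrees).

DK55

Add 180° to longitude and 90° to latitude: 70.63, 105.31.
Field: 70.63/20 → 3 → D, 105.31/10 → 10 → K; chars DK.
Square: 10.63/2 → 5, 5.31/1 → 5; chars 55.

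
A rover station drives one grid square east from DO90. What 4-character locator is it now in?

EO00

Longitude square 9; +1 → 10, wraps to 0, carry into field.
Longitude field D = 3; +1 → 4 = E.
The latitude characters are unchanged.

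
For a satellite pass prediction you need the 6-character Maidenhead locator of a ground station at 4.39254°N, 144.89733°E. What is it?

Shift to the Maidenhead origin (180°W, 90°S): lon 324.8973, lat 94.3925.
Field: 324.8973/20 → 16 → Q, 94.3925/10 → 9 → J; chars QJ.
Square: 4.8973/2 → 2, 4.3925/1 → 4; chars 24.
Subsquare: 0.8973/0.0833333 → 10 → k, 0.3925/0.0416667 → 9 → j; chars kj.

QJ24kj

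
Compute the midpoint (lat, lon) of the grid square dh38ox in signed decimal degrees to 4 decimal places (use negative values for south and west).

-11.0208, -112.7917

Field D=3, H=7: +3·20° lon, +7·10° lat → SW at lon -120°, lat -20°.
Square 3, 8: +3·2° lon, +8·1° lat → SW at lon -114°, lat -12°.
Subsquare o=14, x=23: +14·0.0833333° lon, +23·0.0416667° lat → SW at lon -112.833°, lat -11.0417°.
Cell spans 0.0833333° lon × 0.0416667° lat. Centre is SW corner plus half of each.
latitude -11.0208, longitude -112.7917.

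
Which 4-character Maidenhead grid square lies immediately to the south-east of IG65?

Longitude square 6; +1 → 7.
Latitude square 5; −1 → 4.

IG74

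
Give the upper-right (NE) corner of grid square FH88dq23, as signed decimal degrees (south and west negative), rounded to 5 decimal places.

-11.31667, -63.72500

Field F=5, H=7: +5·20° lon, +7·10° lat → SW at lon -80°, lat -20°.
Square 8, 8: +8·2° lon, +8·1° lat → SW at lon -64°, lat -12°.
Subsquare d=3, q=16: +3·0.0833333° lon, +16·0.0416667° lat → SW at lon -63.75°, lat -11.3333°.
Extended square 2, 3: +2·0.00833333° lon, +3·0.00416667° lat → SW at lon -63.7333°, lat -11.3208°.
Cell spans 0.00833333° lon × 0.00416667° lat. NE corner is SW corner plus one full cell.
latitude -11.31667, longitude -63.72500.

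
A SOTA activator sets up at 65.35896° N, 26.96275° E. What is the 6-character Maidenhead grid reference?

KP35li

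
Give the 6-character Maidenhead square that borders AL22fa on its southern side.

Latitude subsquare a = 0; −1 → -1, wraps to 23 = x, carry into square.
Latitude square 2; −1 → 1.
The longitude characters are unchanged.

AL21fx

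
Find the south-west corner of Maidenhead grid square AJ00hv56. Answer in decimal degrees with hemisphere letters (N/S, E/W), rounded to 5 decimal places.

0.90000° N, 179.37500° W

Field A=0, J=9: +0·20° lon, +9·10° lat → SW at lon -180°, lat 0°.
Square 0, 0: +0·2° lon, +0·1° lat → SW at lon -180°, lat 0°.
Subsquare h=7, v=21: +7·0.0833333° lon, +21·0.0416667° lat → SW at lon -179.417°, lat 0.875°.
Extended square 5, 6: +5·0.00833333° lon, +6·0.00416667° lat → SW at lon -179.375°, lat 0.9°.
latitude 0.90000° N, longitude 179.37500° W.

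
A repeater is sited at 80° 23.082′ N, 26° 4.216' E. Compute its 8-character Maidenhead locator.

Add 180° to longitude and 90° to latitude: 206.07027, 170.38470.
Field: lon ⌊206.07027/20⌋ = 10 → K; lat ⌊170.38470/10⌋ = 17 → R.
Square: lon ⌊6.07027/2⌋ = 3; lat ⌊0.38470/1⌋ = 0.
Subsquare: lon ⌊0.07027/0.0833333⌋ = 0 → a; lat ⌊0.38470/0.0416667⌋ = 9 → j.
Extended square: lon ⌊0.07027/0.00833333⌋ = 8; lat ⌊0.00970/0.00416667⌋ = 2.

KR30aj82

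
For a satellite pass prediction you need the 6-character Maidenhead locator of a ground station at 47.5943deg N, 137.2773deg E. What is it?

Shift to the Maidenhead origin (180°W, 90°S): lon 317.2773, lat 137.5943.
Field: 317.2773/20 → 15 → P, 137.5943/10 → 13 → N; chars PN.
Square: 17.2773/2 → 8, 7.5943/1 → 7; chars 87.
Subsquare: 1.2773/0.0833333 → 15 → p, 0.5943/0.0416667 → 14 → o; chars po.

PN87po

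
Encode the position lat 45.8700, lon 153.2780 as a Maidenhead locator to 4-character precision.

QN65

Offset from 180°W / 90°S: lon 333.28°, lat 135.87°.
Field (20°×10°, letters A–R): lon ⌊333.28/20⌋ = 16 → Q; lat ⌊135.87/10⌋ = 13 → N.
Square (2°×1°, digits 0–9): lon ⌊13.28/2⌋ = 6; lat ⌊5.87/1⌋ = 5.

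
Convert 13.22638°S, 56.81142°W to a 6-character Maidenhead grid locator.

Shift to the Maidenhead origin (180°W, 90°S): lon 123.1886, lat 76.7736.
Field (20°×10°, letters A–R): lon ⌊123.1886/20⌋ = 6 → G; lat ⌊76.7736/10⌋ = 7 → H.
Square (2°×1°, digits 0–9): lon ⌊3.1886/2⌋ = 1; lat ⌊6.7736/1⌋ = 6.
Subsquare (5′×2.5′, letters a–x): lon ⌊1.1886/0.0833333⌋ = 14 → o; lat ⌊0.7736/0.0416667⌋ = 18 → s.

GH16os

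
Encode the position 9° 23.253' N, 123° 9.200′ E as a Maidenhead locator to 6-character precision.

PJ19nj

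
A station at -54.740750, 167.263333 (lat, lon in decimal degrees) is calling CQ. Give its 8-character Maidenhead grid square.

RD35pg12

Shift to the Maidenhead origin (180°W, 90°S): lon 347.26333, lat 35.25925.
Field: lon ⌊347.26333/20⌋ = 17 → R; lat ⌊35.25925/10⌋ = 3 → D.
Square: lon ⌊7.26333/2⌋ = 3; lat ⌊5.25925/1⌋ = 5.
Subsquare: lon ⌊1.26333/0.0833333⌋ = 15 → p; lat ⌊0.25925/0.0416667⌋ = 6 → g.
Extended square: lon ⌊0.01333/0.00833333⌋ = 1; lat ⌊0.00925/0.00416667⌋ = 2.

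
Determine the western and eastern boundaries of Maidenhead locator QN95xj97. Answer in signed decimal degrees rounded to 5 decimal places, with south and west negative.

Field Q=16, N=13: +16·20° lon, +13·10° lat → SW at lon 140°, lat 40°.
Square 9, 5: +9·2° lon, +5·1° lat → SW at lon 158°, lat 45°.
Subsquare x=23, j=9: +23·0.0833333° lon, +9·0.0416667° lat → SW at lon 159.917°, lat 45.375°.
Extended square 9, 7: +9·0.00833333° lon, +7·0.00416667° lat → SW at lon 159.992°, lat 45.4042°.
Cell spans 0.00833333° lon × 0.00416667° lat.
west 159.99167, east 160.00000.

159.99167, 160.00000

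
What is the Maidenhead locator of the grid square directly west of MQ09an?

LQ99xn

Longitude subsquare a = 0; −1 → -1, wraps to 23 = x, carry into square.
Longitude square 0; −1 → -1, wraps to 9, carry into field.
Longitude field M = 12; −1 → 11 = L.
The latitude characters are unchanged.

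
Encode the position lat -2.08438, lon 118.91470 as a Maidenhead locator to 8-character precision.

OI97kv99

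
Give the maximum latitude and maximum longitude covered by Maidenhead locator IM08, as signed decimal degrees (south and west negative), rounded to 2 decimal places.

39.00, -18.00

Field I=8, M=12: +8·20° lon, +12·10° lat → SW at lon -20°, lat 30°.
Square 0, 8: +0·2° lon, +8·1° lat → SW at lon -20°, lat 38°.
Cell spans 2° lon × 1° lat. NE corner is SW corner plus one full cell.
latitude 39.00, longitude -18.00.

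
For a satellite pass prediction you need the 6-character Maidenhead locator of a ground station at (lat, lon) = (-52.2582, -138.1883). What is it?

Add 180° to longitude and 90° to latitude: 41.8117, 37.7418.
Field (20°×10°, letters A–R): 41.8117/20 → 2 → C, 37.7418/10 → 3 → D; chars CD.
Square (2°×1°, digits 0–9): 1.8117/2 → 0, 7.7418/1 → 7; chars 07.
Subsquare (5′×2.5′, letters a–x): 1.8117/0.0833333 → 21 → v, 0.7418/0.0416667 → 17 → r; chars vr.

CD07vr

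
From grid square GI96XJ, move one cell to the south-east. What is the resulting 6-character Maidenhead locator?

Longitude subsquare x = 23; +1 → 24, wraps to 0 = a, carry into square.
Longitude square 9; +1 → 10, wraps to 0, carry into field.
Longitude field G = 6; +1 → 7 = H.
Latitude subsquare j = 9; −1 → 8 = i.

HI06ai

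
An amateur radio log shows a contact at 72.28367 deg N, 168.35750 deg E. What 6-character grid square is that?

RQ42eg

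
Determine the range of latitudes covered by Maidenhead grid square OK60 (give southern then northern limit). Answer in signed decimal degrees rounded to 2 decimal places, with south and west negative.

Field O=14, K=10: +14·20° lon, +10·10° lat → SW at lon 100°, lat 10°.
Square 6, 0: +6·2° lon, +0·1° lat → SW at lon 112°, lat 10°.
Cell spans 2° lon × 1° lat.
south 10.00, north 11.00.

10.00, 11.00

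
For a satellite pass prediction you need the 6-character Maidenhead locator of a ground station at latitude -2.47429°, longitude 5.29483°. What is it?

Add 180° to longitude and 90° to latitude: 185.2948, 87.5257.
Field: lon ⌊185.2948/20⌋ = 9 → J; lat ⌊87.5257/10⌋ = 8 → I.
Square: lon ⌊5.2948/2⌋ = 2; lat ⌊7.5257/1⌋ = 7.
Subsquare: lon ⌊1.2948/0.0833333⌋ = 15 → p; lat ⌊0.5257/0.0416667⌋ = 12 → m.

JI27pm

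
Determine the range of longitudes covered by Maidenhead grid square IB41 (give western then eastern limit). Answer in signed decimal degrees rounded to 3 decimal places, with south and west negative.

Field I=8, B=1: +8·20° lon, +1·10° lat → SW at lon -20°, lat -80°.
Square 4, 1: +4·2° lon, +1·1° lat → SW at lon -12°, lat -79°.
Cell spans 2° lon × 1° lat.
west -12.000, east -10.000.

-12.000, -10.000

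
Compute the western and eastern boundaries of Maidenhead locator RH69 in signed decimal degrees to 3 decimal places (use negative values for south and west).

172.000, 174.000

Field R=17, H=7: +17·20° lon, +7·10° lat → SW at lon 160°, lat -20°.
Square 6, 9: +6·2° lon, +9·1° lat → SW at lon 172°, lat -11°.
Cell spans 2° lon × 1° lat.
west 172.000, east 174.000.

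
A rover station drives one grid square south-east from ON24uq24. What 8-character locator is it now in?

ON24uq33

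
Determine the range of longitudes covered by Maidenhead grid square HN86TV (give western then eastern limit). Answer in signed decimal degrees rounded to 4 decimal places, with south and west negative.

-22.4167, -22.3333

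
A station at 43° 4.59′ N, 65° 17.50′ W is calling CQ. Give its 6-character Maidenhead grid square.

Shift to the Maidenhead origin (180°W, 90°S): lon 114.7083, lat 133.0765.
Field: 114.7083/20 → 5 → F, 133.0765/10 → 13 → N; chars FN.
Square: 14.7083/2 → 7, 3.0765/1 → 3; chars 73.
Subsquare: 0.7083/0.0833333 → 8 → i, 0.0765/0.0416667 → 1 → b; chars ib.

FN73ib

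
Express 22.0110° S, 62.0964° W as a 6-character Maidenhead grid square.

FG87wx

Offset from 180°W / 90°S: lon 117.9036°, lat 67.9890°.
Field (20°×10°, letters A–R): 117.9036/20 → 5 → F, 67.9890/10 → 6 → G; chars FG.
Square (2°×1°, digits 0–9): 17.9036/2 → 8, 7.9890/1 → 7; chars 87.
Subsquare (5′×2.5′, letters a–x): 1.9036/0.0833333 → 22 → w, 0.9890/0.0416667 → 23 → x; chars wx.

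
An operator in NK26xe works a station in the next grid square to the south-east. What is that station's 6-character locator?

NK36ad

Longitude subsquare x = 23; +1 → 24, wraps to 0 = a, carry into square.
Longitude square 2; +1 → 3.
Latitude subsquare e = 4; −1 → 3 = d.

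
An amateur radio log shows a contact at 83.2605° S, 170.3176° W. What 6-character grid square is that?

AA46ur

Offset from 180°W / 90°S: lon 9.6824°, lat 6.7395°.
Field: lon ⌊9.6824/20⌋ = 0 → A; lat ⌊6.7395/10⌋ = 0 → A.
Square: lon ⌊9.6824/2⌋ = 4; lat ⌊6.7395/1⌋ = 6.
Subsquare: lon ⌊1.6824/0.0833333⌋ = 20 → u; lat ⌊0.7395/0.0416667⌋ = 17 → r.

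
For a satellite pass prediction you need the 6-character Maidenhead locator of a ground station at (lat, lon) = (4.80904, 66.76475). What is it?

MJ34jt

Offset from 180°W / 90°S: lon 246.7647°, lat 94.8090°.
Field: lon ⌊246.7647/20⌋ = 12 → M; lat ⌊94.8090/10⌋ = 9 → J.
Square: lon ⌊6.7647/2⌋ = 3; lat ⌊4.8090/1⌋ = 4.
Subsquare: lon ⌊0.7647/0.0833333⌋ = 9 → j; lat ⌊0.8090/0.0416667⌋ = 19 → t.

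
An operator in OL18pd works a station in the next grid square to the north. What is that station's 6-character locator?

Latitude subsquare d = 3; +1 → 4 = e.
The longitude characters are unchanged.

OL18pe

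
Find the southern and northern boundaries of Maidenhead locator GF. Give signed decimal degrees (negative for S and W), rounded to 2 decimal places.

Field G=6, F=5: +6·20° lon, +5·10° lat → SW at lon -60°, lat -40°.
Cell spans 20° lon × 10° lat.
south -40.00, north -30.00.

-40.00, -30.00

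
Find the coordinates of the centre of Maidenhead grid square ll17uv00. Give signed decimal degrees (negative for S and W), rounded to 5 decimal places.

27.87708, 43.67083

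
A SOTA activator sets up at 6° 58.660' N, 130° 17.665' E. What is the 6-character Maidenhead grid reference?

PJ56dx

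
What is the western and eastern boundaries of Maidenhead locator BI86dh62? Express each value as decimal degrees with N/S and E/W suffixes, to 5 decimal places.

143.70000° W, 143.69167° W

Field B=1, I=8: +1·20° lon, +8·10° lat → SW at lon -160°, lat -10°.
Square 8, 6: +8·2° lon, +6·1° lat → SW at lon -144°, lat -4°.
Subsquare d=3, h=7: +3·0.0833333° lon, +7·0.0416667° lat → SW at lon -143.75°, lat -3.70833°.
Extended square 6, 2: +6·0.00833333° lon, +2·0.00416667° lat → SW at lon -143.7°, lat -3.7°.
Cell spans 0.00833333° lon × 0.00416667° lat.
west 143.70000° W, east 143.69167° W.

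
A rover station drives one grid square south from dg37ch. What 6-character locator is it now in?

Latitude subsquare h = 7; −1 → 6 = g.
The longitude characters are unchanged.

DG37cg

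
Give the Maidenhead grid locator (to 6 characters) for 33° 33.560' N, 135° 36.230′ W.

CM23en

Shift to the Maidenhead origin (180°W, 90°S): lon 44.3962, lat 123.5593.
Field: lon ⌊44.3962/20⌋ = 2 → C; lat ⌊123.5593/10⌋ = 12 → M.
Square: lon ⌊4.3962/2⌋ = 2; lat ⌊3.5593/1⌋ = 3.
Subsquare: lon ⌊0.3962/0.0833333⌋ = 4 → e; lat ⌊0.5593/0.0416667⌋ = 13 → n.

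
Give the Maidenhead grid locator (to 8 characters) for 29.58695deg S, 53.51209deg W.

GG30fj89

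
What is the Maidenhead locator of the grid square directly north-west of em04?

DM95

Longitude square 0; −1 → -1, wraps to 9, carry into field.
Longitude field E = 4; −1 → 3 = D.
Latitude square 4; +1 → 5.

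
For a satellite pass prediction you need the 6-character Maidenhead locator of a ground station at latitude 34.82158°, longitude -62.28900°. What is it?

Offset from 180°W / 90°S: lon 117.7110°, lat 124.8216°.
Field: lon ⌊117.7110/20⌋ = 5 → F; lat ⌊124.8216/10⌋ = 12 → M.
Square: lon ⌊17.7110/2⌋ = 8; lat ⌊4.8216/1⌋ = 4.
Subsquare: lon ⌊1.7110/0.0833333⌋ = 20 → u; lat ⌊0.8216/0.0416667⌋ = 19 → t.

FM84ut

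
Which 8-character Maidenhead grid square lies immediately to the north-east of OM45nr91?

Longitude extended square 9; +1 → 10, wraps to 0, carry into subsquare.
Longitude subsquare n = 13; +1 → 14 = o.
Latitude extended square 1; +1 → 2.

OM45or02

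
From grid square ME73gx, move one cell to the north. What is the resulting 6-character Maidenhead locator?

Latitude subsquare x = 23; +1 → 24, wraps to 0 = a, carry into square.
Latitude square 3; +1 → 4.
The longitude characters are unchanged.

ME74ga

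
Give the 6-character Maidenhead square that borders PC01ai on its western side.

Longitude subsquare a = 0; −1 → -1, wraps to 23 = x, carry into square.
Longitude square 0; −1 → -1, wraps to 9, carry into field.
Longitude field P = 15; −1 → 14 = O.
The latitude characters are unchanged.

OC91xi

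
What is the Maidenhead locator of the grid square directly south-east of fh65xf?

Longitude subsquare x = 23; +1 → 24, wraps to 0 = a, carry into square.
Longitude square 6; +1 → 7.
Latitude subsquare f = 5; −1 → 4 = e.

FH75ae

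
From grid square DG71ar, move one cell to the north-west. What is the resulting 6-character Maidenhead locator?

Longitude subsquare a = 0; −1 → -1, wraps to 23 = x, carry into square.
Longitude square 7; −1 → 6.
Latitude subsquare r = 17; +1 → 18 = s.

DG61xs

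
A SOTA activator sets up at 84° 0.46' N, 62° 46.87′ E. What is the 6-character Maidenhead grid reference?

MR14ja

Offset from 180°W / 90°S: lon 242.7812°, lat 174.0077°.
Field: 242.7812/20 → 12 → M, 174.0077/10 → 17 → R; chars MR.
Square: 2.7812/2 → 1, 4.0077/1 → 4; chars 14.
Subsquare: 0.7812/0.0833333 → 9 → j, 0.0077/0.0416667 → 0 → a; chars ja.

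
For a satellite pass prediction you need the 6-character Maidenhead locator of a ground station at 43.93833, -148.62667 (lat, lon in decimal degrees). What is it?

BN53qw

Add 180° to longitude and 90° to latitude: 31.3733, 133.9383.
Field: 31.3733/20 → 1 → B, 133.9383/10 → 13 → N; chars BN.
Square: 11.3733/2 → 5, 3.9383/1 → 3; chars 53.
Subsquare: 1.3733/0.0833333 → 16 → q, 0.9383/0.0416667 → 22 → w; chars qw.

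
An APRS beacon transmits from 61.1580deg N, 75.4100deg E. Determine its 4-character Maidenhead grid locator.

MP71

Shift to the Maidenhead origin (180°W, 90°S): lon 255.41, lat 151.16.
Field: 255.41/20 → 12 → M, 151.16/10 → 15 → P; chars MP.
Square: 15.41/2 → 7, 1.16/1 → 1; chars 71.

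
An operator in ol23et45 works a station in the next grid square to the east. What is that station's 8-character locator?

OL23et55

Longitude extended square 4; +1 → 5.
The latitude characters are unchanged.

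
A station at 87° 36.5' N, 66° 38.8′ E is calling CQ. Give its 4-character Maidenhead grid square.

MR37

Shift to the Maidenhead origin (180°W, 90°S): lon 246.65, lat 177.61.
Field: lon ⌊246.65/20⌋ = 12 → M; lat ⌊177.61/10⌋ = 17 → R.
Square: lon ⌊6.65/2⌋ = 3; lat ⌊7.61/1⌋ = 7.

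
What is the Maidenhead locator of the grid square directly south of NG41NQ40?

NG41np49

Latitude extended square 0; −1 → -1, wraps to 9, carry into subsquare.
Latitude subsquare q = 16; −1 → 15 = p.
The longitude characters are unchanged.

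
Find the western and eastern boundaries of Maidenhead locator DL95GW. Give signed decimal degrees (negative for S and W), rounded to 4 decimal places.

-101.5000, -101.4167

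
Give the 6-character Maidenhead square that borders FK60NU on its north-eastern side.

FK60ov

Longitude subsquare n = 13; +1 → 14 = o.
Latitude subsquare u = 20; +1 → 21 = v.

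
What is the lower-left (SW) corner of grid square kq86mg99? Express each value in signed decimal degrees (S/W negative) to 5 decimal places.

76.28750, 37.07500

Field K=10, Q=16: +10·20° lon, +16·10° lat → SW at lon 20°, lat 70°.
Square 8, 6: +8·2° lon, +6·1° lat → SW at lon 36°, lat 76°.
Subsquare m=12, g=6: +12·0.0833333° lon, +6·0.0416667° lat → SW at lon 37°, lat 76.25°.
Extended square 9, 9: +9·0.00833333° lon, +9·0.00416667° lat → SW at lon 37.075°, lat 76.2875°.
latitude 76.28750, longitude 37.07500.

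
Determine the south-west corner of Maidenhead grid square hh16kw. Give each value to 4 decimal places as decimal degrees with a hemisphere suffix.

Field H=7, H=7: +7·20° lon, +7·10° lat → SW at lon -40°, lat -20°.
Square 1, 6: +1·2° lon, +6·1° lat → SW at lon -38°, lat -14°.
Subsquare k=10, w=22: +10·0.0833333° lon, +22·0.0416667° lat → SW at lon -37.1667°, lat -13.0833°.
latitude 13.0833° S, longitude 37.1667° W.

13.0833° S, 37.1667° W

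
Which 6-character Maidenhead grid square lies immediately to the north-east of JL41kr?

JL41ls

Longitude subsquare k = 10; +1 → 11 = l.
Latitude subsquare r = 17; +1 → 18 = s.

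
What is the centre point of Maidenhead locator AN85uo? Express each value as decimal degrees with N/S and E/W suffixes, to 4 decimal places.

45.6042° N, 162.2917° W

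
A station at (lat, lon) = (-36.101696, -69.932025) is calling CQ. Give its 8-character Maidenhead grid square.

Add 180° to longitude and 90° to latitude: 110.06798, 53.89830.
Field: 110.06798/20 → 5 → F, 53.89830/10 → 5 → F; chars FF.
Square: 10.06798/2 → 5, 3.89830/1 → 3; chars 53.
Subsquare: 0.06798/0.0833333 → 0 → a, 0.89830/0.0416667 → 21 → v; chars av.
Extended square: 0.06798/0.00833333 → 8, 0.02330/0.00416667 → 5; chars 85.

FF53av85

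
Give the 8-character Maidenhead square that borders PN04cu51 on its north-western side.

PN04cu42

Longitude extended square 5; −1 → 4.
Latitude extended square 1; +1 → 2.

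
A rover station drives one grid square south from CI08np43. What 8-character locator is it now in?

CI08np42

Latitude extended square 3; −1 → 2.
The longitude characters are unchanged.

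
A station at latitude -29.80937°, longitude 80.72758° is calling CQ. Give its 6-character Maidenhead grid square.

Add 180° to longitude and 90° to latitude: 260.7276, 60.1906.
Field: 260.7276/20 → 13 → N, 60.1906/10 → 6 → G; chars NG.
Square: 0.7276/2 → 0, 0.1906/1 → 0; chars 00.
Subsquare: 0.7276/0.0833333 → 8 → i, 0.1906/0.0416667 → 4 → e; chars ie.

NG00ie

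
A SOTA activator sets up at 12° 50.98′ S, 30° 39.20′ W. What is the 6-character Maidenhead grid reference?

HH47qd

Shift to the Maidenhead origin (180°W, 90°S): lon 149.3467, lat 77.1503.
Field: lon ⌊149.3467/20⌋ = 7 → H; lat ⌊77.1503/10⌋ = 7 → H.
Square: lon ⌊9.3467/2⌋ = 4; lat ⌊7.1503/1⌋ = 7.
Subsquare: lon ⌊1.3467/0.0833333⌋ = 16 → q; lat ⌊0.1503/0.0416667⌋ = 3 → d.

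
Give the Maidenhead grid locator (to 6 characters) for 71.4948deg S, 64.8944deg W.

FB78nm

Offset from 180°W / 90°S: lon 115.1056°, lat 18.5052°.
Field: 115.1056/20 → 5 → F, 18.5052/10 → 1 → B; chars FB.
Square: 15.1056/2 → 7, 8.5052/1 → 8; chars 78.
Subsquare: 1.1056/0.0833333 → 13 → n, 0.5052/0.0416667 → 12 → m; chars nm.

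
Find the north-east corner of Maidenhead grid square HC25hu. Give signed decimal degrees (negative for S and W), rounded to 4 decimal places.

-64.1250, -35.3333

Field H=7, C=2: +7·20° lon, +2·10° lat → SW at lon -40°, lat -70°.
Square 2, 5: +2·2° lon, +5·1° lat → SW at lon -36°, lat -65°.
Subsquare h=7, u=20: +7·0.0833333° lon, +20·0.0416667° lat → SW at lon -35.4167°, lat -64.1667°.
Cell spans 0.0833333° lon × 0.0416667° lat. NE corner is SW corner plus one full cell.
latitude -64.1250, longitude -35.3333.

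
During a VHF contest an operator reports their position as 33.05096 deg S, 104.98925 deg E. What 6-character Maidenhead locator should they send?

OF26lw

Add 180° to longitude and 90° to latitude: 284.9892, 56.9490.
Field (20°×10°, letters A–R): lon ⌊284.9892/20⌋ = 14 → O; lat ⌊56.9490/10⌋ = 5 → F.
Square (2°×1°, digits 0–9): lon ⌊4.9892/2⌋ = 2; lat ⌊6.9490/1⌋ = 6.
Subsquare (5′×2.5′, letters a–x): lon ⌊0.9892/0.0833333⌋ = 11 → l; lat ⌊0.9490/0.0416667⌋ = 22 → w.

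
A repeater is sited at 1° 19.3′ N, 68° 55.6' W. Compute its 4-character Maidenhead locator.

FJ51

Offset from 180°W / 90°S: lon 111.07°, lat 91.32°.
Field: 111.07/20 → 5 → F, 91.32/10 → 9 → J; chars FJ.
Square: 11.07/2 → 5, 1.32/1 → 1; chars 51.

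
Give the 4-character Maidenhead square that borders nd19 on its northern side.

NE10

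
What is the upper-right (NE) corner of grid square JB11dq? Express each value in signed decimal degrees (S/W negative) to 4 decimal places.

-78.2917, 2.3333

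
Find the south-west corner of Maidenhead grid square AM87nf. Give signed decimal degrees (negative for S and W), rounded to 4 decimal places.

Field A=0, M=12: +0·20° lon, +12·10° lat → SW at lon -180°, lat 30°.
Square 8, 7: +8·2° lon, +7·1° lat → SW at lon -164°, lat 37°.
Subsquare n=13, f=5: +13·0.0833333° lon, +5·0.0416667° lat → SW at lon -162.917°, lat 37.2083°.
latitude 37.2083, longitude -162.9167.

37.2083, -162.9167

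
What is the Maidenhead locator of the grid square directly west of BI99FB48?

BI99fb38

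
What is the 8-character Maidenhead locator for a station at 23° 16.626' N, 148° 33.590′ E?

Shift to the Maidenhead origin (180°W, 90°S): lon 328.55983, lat 113.27710.
Field: lon ⌊328.55983/20⌋ = 16 → Q; lat ⌊113.27710/10⌋ = 11 → L.
Square: lon ⌊8.55983/2⌋ = 4; lat ⌊3.27710/1⌋ = 3.
Subsquare: lon ⌊0.55983/0.0833333⌋ = 6 → g; lat ⌊0.27710/0.0416667⌋ = 6 → g.
Extended square: lon ⌊0.05983/0.00833333⌋ = 7; lat ⌊0.02710/0.00416667⌋ = 6.

QL43gg76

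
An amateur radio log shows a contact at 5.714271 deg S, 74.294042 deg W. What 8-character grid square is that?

FI24ug48

Offset from 180°W / 90°S: lon 105.70596°, lat 84.28573°.
Field (20°×10°, letters A–R): lon ⌊105.70596/20⌋ = 5 → F; lat ⌊84.28573/10⌋ = 8 → I.
Square (2°×1°, digits 0–9): lon ⌊5.70596/2⌋ = 2; lat ⌊4.28573/1⌋ = 4.
Subsquare (5′×2.5′, letters a–x): lon ⌊1.70596/0.0833333⌋ = 20 → u; lat ⌊0.28573/0.0416667⌋ = 6 → g.
Extended square (30″×15″, digits 0–9): lon ⌊0.03929/0.00833333⌋ = 4; lat ⌊0.03573/0.00416667⌋ = 8.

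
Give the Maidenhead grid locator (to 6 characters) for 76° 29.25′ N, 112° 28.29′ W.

Shift to the Maidenhead origin (180°W, 90°S): lon 67.5285, lat 166.4875.
Field: lon ⌊67.5285/20⌋ = 3 → D; lat ⌊166.4875/10⌋ = 16 → Q.
Square: lon ⌊7.5285/2⌋ = 3; lat ⌊6.4875/1⌋ = 6.
Subsquare: lon ⌊1.5285/0.0833333⌋ = 18 → s; lat ⌊0.4875/0.0416667⌋ = 11 → l.

DQ36sl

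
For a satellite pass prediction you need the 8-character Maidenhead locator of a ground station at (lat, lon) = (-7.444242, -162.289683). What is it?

AI82un53

Offset from 180°W / 90°S: lon 17.71032°, lat 82.55576°.
Field: lon ⌊17.71032/20⌋ = 0 → A; lat ⌊82.55576/10⌋ = 8 → I.
Square: lon ⌊17.71032/2⌋ = 8; lat ⌊2.55576/1⌋ = 2.
Subsquare: lon ⌊1.71032/0.0833333⌋ = 20 → u; lat ⌊0.55576/0.0416667⌋ = 13 → n.
Extended square: lon ⌊0.04365/0.00833333⌋ = 5; lat ⌊0.01409/0.00416667⌋ = 3.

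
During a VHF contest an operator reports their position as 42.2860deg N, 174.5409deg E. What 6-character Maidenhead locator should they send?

Add 180° to longitude and 90° to latitude: 354.5409, 132.2860.
Field (20°×10°, letters A–R): lon ⌊354.5409/20⌋ = 17 → R; lat ⌊132.2860/10⌋ = 13 → N.
Square (2°×1°, digits 0–9): lon ⌊14.5409/2⌋ = 7; lat ⌊2.2860/1⌋ = 2.
Subsquare (5′×2.5′, letters a–x): lon ⌊0.5409/0.0833333⌋ = 6 → g; lat ⌊0.2860/0.0416667⌋ = 6 → g.

RN72gg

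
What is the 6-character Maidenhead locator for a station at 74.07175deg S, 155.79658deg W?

BB25cw

Add 180° to longitude and 90° to latitude: 24.2034, 15.9283.
Field (20°×10°, letters A–R): lon ⌊24.2034/20⌋ = 1 → B; lat ⌊15.9283/10⌋ = 1 → B.
Square (2°×1°, digits 0–9): lon ⌊4.2034/2⌋ = 2; lat ⌊5.9283/1⌋ = 5.
Subsquare (5′×2.5′, letters a–x): lon ⌊0.2034/0.0833333⌋ = 2 → c; lat ⌊0.9283/0.0416667⌋ = 22 → w.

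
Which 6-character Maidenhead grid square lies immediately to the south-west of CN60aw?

Longitude subsquare a = 0; −1 → -1, wraps to 23 = x, carry into square.
Longitude square 6; −1 → 5.
Latitude subsquare w = 22; −1 → 21 = v.

CN50xv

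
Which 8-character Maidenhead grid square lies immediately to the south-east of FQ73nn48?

FQ73nn57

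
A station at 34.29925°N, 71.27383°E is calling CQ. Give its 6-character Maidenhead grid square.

Shift to the Maidenhead origin (180°W, 90°S): lon 251.2738, lat 124.2993.
Field: 251.2738/20 → 12 → M, 124.2993/10 → 12 → M; chars MM.
Square: 11.2738/2 → 5, 4.2993/1 → 4; chars 54.
Subsquare: 1.2738/0.0833333 → 15 → p, 0.2993/0.0416667 → 7 → h; chars ph.

MM54ph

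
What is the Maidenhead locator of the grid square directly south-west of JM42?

JM31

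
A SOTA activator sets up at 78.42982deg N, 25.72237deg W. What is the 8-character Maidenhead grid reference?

Add 180° to longitude and 90° to latitude: 154.27763, 168.42982.
Field: lon ⌊154.27763/20⌋ = 7 → H; lat ⌊168.42982/10⌋ = 16 → Q.
Square: lon ⌊14.27763/2⌋ = 7; lat ⌊8.42982/1⌋ = 8.
Subsquare: lon ⌊0.27763/0.0833333⌋ = 3 → d; lat ⌊0.42982/0.0416667⌋ = 10 → k.
Extended square: lon ⌊0.02763/0.00833333⌋ = 3; lat ⌊0.01315/0.00416667⌋ = 3.

HQ78dk33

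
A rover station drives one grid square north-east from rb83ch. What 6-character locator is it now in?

Longitude subsquare c = 2; +1 → 3 = d.
Latitude subsquare h = 7; +1 → 8 = i.

RB83di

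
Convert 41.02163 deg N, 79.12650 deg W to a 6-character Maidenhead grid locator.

FN01ka

Shift to the Maidenhead origin (180°W, 90°S): lon 100.8735, lat 131.0216.
Field (20°×10°, letters A–R): lon ⌊100.8735/20⌋ = 5 → F; lat ⌊131.0216/10⌋ = 13 → N.
Square (2°×1°, digits 0–9): lon ⌊0.8735/2⌋ = 0; lat ⌊1.0216/1⌋ = 1.
Subsquare (5′×2.5′, letters a–x): lon ⌊0.8735/0.0833333⌋ = 10 → k; lat ⌊0.0216/0.0416667⌋ = 0 → a.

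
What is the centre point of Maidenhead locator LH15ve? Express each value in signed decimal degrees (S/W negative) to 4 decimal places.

-14.8125, 43.7917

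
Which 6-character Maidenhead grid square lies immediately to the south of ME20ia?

MD29ix

Latitude subsquare a = 0; −1 → -1, wraps to 23 = x, carry into square.
Latitude square 0; −1 → -1, wraps to 9, carry into field.
Latitude field E = 4; −1 → 3 = D.
The longitude characters are unchanged.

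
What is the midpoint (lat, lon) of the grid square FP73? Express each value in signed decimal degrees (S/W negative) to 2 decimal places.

63.50, -65.00

Field F=5, P=15: +5·20° lon, +15·10° lat → SW at lon -80°, lat 60°.
Square 7, 3: +7·2° lon, +3·1° lat → SW at lon -66°, lat 63°.
Cell spans 2° lon × 1° lat. Centre is SW corner plus half of each.
latitude 63.50, longitude -65.00.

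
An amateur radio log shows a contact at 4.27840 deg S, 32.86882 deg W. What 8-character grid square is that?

Shift to the Maidenhead origin (180°W, 90°S): lon 147.13118, lat 85.72160.
Field: 147.13118/20 → 7 → H, 85.72160/10 → 8 → I; chars HI.
Square: 7.13118/2 → 3, 5.72160/1 → 5; chars 35.
Subsquare: 1.13118/0.0833333 → 13 → n, 0.72160/0.0416667 → 17 → r; chars nr.
Extended square: 0.04785/0.00833333 → 5, 0.01327/0.00416667 → 3; chars 53.

HI35nr53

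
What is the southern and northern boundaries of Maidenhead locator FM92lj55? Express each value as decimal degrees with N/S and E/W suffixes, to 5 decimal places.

32.39583° N, 32.40000° N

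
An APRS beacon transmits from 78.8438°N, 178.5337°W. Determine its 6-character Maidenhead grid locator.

AQ08ru

Offset from 180°W / 90°S: lon 1.4663°, lat 168.8438°.
Field: 1.4663/20 → 0 → A, 168.8438/10 → 16 → Q; chars AQ.
Square: 1.4663/2 → 0, 8.8438/1 → 8; chars 08.
Subsquare: 1.4663/0.0833333 → 17 → r, 0.8438/0.0416667 → 20 → u; chars ru.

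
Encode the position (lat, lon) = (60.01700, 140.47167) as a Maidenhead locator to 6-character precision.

QP00fa

Offset from 180°W / 90°S: lon 320.4717°, lat 150.0170°.
Field: lon ⌊320.4717/20⌋ = 16 → Q; lat ⌊150.0170/10⌋ = 15 → P.
Square: lon ⌊0.4717/2⌋ = 0; lat ⌊0.0170/1⌋ = 0.
Subsquare: lon ⌊0.4717/0.0833333⌋ = 5 → f; lat ⌊0.0170/0.0416667⌋ = 0 → a.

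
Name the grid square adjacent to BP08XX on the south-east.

Longitude subsquare x = 23; +1 → 24, wraps to 0 = a, carry into square.
Longitude square 0; +1 → 1.
Latitude subsquare x = 23; −1 → 22 = w.

BP18aw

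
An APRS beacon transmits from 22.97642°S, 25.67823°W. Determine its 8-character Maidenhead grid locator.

HG77da85

Offset from 180°W / 90°S: lon 154.32177°, lat 67.02358°.
Field: 154.32177/20 → 7 → H, 67.02358/10 → 6 → G; chars HG.
Square: 14.32177/2 → 7, 7.02358/1 → 7; chars 77.
Subsquare: 0.32177/0.0833333 → 3 → d, 0.02358/0.0416667 → 0 → a; chars da.
Extended square: 0.07177/0.00833333 → 8, 0.02358/0.00416667 → 5; chars 85.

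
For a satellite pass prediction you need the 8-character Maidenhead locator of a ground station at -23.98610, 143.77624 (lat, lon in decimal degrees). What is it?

QG16va33

Offset from 180°W / 90°S: lon 323.77624°, lat 66.01390°.
Field: lon ⌊323.77624/20⌋ = 16 → Q; lat ⌊66.01390/10⌋ = 6 → G.
Square: lon ⌊3.77624/2⌋ = 1; lat ⌊6.01390/1⌋ = 6.
Subsquare: lon ⌊1.77624/0.0833333⌋ = 21 → v; lat ⌊0.01390/0.0416667⌋ = 0 → a.
Extended square: lon ⌊0.02624/0.00833333⌋ = 3; lat ⌊0.01390/0.00416667⌋ = 3.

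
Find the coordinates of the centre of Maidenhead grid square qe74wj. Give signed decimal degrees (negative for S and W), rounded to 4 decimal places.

Field Q=16, E=4: +16·20° lon, +4·10° lat → SW at lon 140°, lat -50°.
Square 7, 4: +7·2° lon, +4·1° lat → SW at lon 154°, lat -46°.
Subsquare w=22, j=9: +22·0.0833333° lon, +9·0.0416667° lat → SW at lon 155.833°, lat -45.625°.
Cell spans 0.0833333° lon × 0.0416667° lat. Centre is SW corner plus half of each.
latitude -45.6042, longitude 155.8750.

-45.6042, 155.8750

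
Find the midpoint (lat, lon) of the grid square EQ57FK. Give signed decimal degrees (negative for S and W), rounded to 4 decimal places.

77.4375, -89.5417

Field E=4, Q=16: +4·20° lon, +16·10° lat → SW at lon -100°, lat 70°.
Square 5, 7: +5·2° lon, +7·1° lat → SW at lon -90°, lat 77°.
Subsquare f=5, k=10: +5·0.0833333° lon, +10·0.0416667° lat → SW at lon -89.5833°, lat 77.4167°.
Cell spans 0.0833333° lon × 0.0416667° lat. Centre is SW corner plus half of each.
latitude 77.4375, longitude -89.5417.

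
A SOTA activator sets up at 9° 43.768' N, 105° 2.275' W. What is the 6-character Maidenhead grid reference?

Offset from 180°W / 90°S: lon 74.9621°, lat 99.7295°.
Field (20°×10°, letters A–R): 74.9621/20 → 3 → D, 99.7295/10 → 9 → J; chars DJ.
Square (2°×1°, digits 0–9): 14.9621/2 → 7, 9.7295/1 → 9; chars 79.
Subsquare (5′×2.5′, letters a–x): 0.9621/0.0833333 → 11 → l, 0.7295/0.0416667 → 17 → r; chars lr.

DJ79lr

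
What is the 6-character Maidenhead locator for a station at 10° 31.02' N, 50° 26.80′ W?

Offset from 180°W / 90°S: lon 129.5533°, lat 100.5170°.
Field: lon ⌊129.5533/20⌋ = 6 → G; lat ⌊100.5170/10⌋ = 10 → K.
Square: lon ⌊9.5533/2⌋ = 4; lat ⌊0.5170/1⌋ = 0.
Subsquare: lon ⌊1.5533/0.0833333⌋ = 18 → s; lat ⌊0.5170/0.0416667⌋ = 12 → m.

GK40sm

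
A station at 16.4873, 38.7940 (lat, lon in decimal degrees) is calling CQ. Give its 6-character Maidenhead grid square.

KK96jl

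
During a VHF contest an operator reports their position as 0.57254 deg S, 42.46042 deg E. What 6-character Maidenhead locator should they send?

LI19fk

Offset from 180°W / 90°S: lon 222.4604°, lat 89.4275°.
Field: lon ⌊222.4604/20⌋ = 11 → L; lat ⌊89.4275/10⌋ = 8 → I.
Square: lon ⌊2.4604/2⌋ = 1; lat ⌊9.4275/1⌋ = 9.
Subsquare: lon ⌊0.4604/0.0833333⌋ = 5 → f; lat ⌊0.4275/0.0416667⌋ = 10 → k.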